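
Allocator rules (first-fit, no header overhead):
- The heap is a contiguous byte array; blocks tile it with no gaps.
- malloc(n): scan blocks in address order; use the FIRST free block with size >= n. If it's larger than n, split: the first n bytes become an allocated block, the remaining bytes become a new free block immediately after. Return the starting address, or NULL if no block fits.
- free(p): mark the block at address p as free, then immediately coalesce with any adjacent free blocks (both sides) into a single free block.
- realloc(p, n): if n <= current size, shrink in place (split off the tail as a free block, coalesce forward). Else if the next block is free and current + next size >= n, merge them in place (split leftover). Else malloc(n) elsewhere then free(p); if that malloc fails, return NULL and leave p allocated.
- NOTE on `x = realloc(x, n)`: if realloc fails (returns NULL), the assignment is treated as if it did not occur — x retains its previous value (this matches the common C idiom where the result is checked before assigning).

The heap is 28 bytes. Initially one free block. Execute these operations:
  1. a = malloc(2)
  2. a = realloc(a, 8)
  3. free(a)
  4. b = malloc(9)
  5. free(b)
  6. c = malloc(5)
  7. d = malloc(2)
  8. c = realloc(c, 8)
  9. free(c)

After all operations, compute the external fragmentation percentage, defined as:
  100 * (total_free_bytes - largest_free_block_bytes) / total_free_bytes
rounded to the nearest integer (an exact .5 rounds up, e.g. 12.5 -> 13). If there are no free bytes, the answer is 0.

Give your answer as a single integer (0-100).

Answer: 19

Derivation:
Op 1: a = malloc(2) -> a = 0; heap: [0-1 ALLOC][2-27 FREE]
Op 2: a = realloc(a, 8) -> a = 0; heap: [0-7 ALLOC][8-27 FREE]
Op 3: free(a) -> (freed a); heap: [0-27 FREE]
Op 4: b = malloc(9) -> b = 0; heap: [0-8 ALLOC][9-27 FREE]
Op 5: free(b) -> (freed b); heap: [0-27 FREE]
Op 6: c = malloc(5) -> c = 0; heap: [0-4 ALLOC][5-27 FREE]
Op 7: d = malloc(2) -> d = 5; heap: [0-4 ALLOC][5-6 ALLOC][7-27 FREE]
Op 8: c = realloc(c, 8) -> c = 7; heap: [0-4 FREE][5-6 ALLOC][7-14 ALLOC][15-27 FREE]
Op 9: free(c) -> (freed c); heap: [0-4 FREE][5-6 ALLOC][7-27 FREE]
Free blocks: [5 21] total_free=26 largest=21 -> 100*(26-21)/26 = 500/26 ≈ 19.231 -> rounds to 19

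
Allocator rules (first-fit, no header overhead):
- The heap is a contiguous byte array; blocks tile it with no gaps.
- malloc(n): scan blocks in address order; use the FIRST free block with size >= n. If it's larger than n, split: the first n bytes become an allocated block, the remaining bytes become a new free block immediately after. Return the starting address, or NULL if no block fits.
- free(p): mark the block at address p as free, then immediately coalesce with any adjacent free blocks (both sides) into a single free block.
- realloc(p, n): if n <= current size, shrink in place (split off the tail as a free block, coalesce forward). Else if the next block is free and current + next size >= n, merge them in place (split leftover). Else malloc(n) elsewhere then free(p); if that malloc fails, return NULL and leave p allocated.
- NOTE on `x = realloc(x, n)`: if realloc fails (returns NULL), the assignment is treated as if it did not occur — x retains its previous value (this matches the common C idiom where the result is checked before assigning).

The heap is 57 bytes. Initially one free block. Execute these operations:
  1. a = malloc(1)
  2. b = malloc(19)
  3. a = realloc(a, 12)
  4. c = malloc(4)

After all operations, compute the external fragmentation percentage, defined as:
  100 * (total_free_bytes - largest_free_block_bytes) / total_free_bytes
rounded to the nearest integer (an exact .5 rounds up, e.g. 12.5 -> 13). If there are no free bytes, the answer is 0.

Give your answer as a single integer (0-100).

Op 1: a = malloc(1) -> a = 0; heap: [0-0 ALLOC][1-56 FREE]
Op 2: b = malloc(19) -> b = 1; heap: [0-0 ALLOC][1-19 ALLOC][20-56 FREE]
Op 3: a = realloc(a, 12) -> a = 20; heap: [0-0 FREE][1-19 ALLOC][20-31 ALLOC][32-56 FREE]
Op 4: c = malloc(4) -> c = 32; heap: [0-0 FREE][1-19 ALLOC][20-31 ALLOC][32-35 ALLOC][36-56 FREE]
Free blocks: [1 21] total_free=22 largest=21 -> 100*(22-21)/22 = 100/22 ≈ 4.545 -> rounds to 5

Answer: 5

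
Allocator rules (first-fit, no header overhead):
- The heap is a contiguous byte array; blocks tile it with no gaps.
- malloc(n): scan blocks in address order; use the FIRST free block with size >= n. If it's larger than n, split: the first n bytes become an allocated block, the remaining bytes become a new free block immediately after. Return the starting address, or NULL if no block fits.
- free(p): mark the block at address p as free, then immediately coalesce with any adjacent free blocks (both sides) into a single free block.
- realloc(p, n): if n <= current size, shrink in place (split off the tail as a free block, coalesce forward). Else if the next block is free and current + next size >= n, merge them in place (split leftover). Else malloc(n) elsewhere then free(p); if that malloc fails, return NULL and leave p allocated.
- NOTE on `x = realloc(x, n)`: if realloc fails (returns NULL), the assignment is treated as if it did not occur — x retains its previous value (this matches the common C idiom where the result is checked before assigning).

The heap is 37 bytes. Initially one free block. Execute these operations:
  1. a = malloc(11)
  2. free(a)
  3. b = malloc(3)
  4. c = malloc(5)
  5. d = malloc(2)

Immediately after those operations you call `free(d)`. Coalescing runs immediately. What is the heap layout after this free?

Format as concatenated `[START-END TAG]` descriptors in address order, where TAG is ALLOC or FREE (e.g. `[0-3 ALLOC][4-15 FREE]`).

Op 1: a = malloc(11) -> a = 0; heap: [0-10 ALLOC][11-36 FREE]
Op 2: free(a) -> (freed a); heap: [0-36 FREE]
Op 3: b = malloc(3) -> b = 0; heap: [0-2 ALLOC][3-36 FREE]
Op 4: c = malloc(5) -> c = 3; heap: [0-2 ALLOC][3-7 ALLOC][8-36 FREE]
Op 5: d = malloc(2) -> d = 8; heap: [0-2 ALLOC][3-7 ALLOC][8-9 ALLOC][10-36 FREE]
free(d): d = 8 -> block [8-9 ALLOC]; mark free, coalesce with adjacent free neighbors -> [0-2 ALLOC][3-7 ALLOC][8-36 FREE]

Answer: [0-2 ALLOC][3-7 ALLOC][8-36 FREE]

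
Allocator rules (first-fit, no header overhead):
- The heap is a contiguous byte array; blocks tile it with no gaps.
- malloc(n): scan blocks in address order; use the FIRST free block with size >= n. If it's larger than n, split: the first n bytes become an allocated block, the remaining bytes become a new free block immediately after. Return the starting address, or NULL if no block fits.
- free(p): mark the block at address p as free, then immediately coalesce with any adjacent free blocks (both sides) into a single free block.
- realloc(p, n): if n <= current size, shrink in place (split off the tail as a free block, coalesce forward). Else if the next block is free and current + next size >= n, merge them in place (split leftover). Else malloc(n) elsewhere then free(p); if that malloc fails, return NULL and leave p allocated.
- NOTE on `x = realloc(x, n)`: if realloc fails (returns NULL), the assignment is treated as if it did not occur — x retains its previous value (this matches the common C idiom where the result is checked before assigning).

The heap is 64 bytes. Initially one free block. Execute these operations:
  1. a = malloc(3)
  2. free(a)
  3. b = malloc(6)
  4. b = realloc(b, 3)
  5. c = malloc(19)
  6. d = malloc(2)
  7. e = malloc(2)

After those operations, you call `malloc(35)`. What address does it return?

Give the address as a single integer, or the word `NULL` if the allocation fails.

Op 1: a = malloc(3) -> a = 0; heap: [0-2 ALLOC][3-63 FREE]
Op 2: free(a) -> (freed a); heap: [0-63 FREE]
Op 3: b = malloc(6) -> b = 0; heap: [0-5 ALLOC][6-63 FREE]
Op 4: b = realloc(b, 3) -> b = 0; heap: [0-2 ALLOC][3-63 FREE]
Op 5: c = malloc(19) -> c = 3; heap: [0-2 ALLOC][3-21 ALLOC][22-63 FREE]
Op 6: d = malloc(2) -> d = 22; heap: [0-2 ALLOC][3-21 ALLOC][22-23 ALLOC][24-63 FREE]
Op 7: e = malloc(2) -> e = 24; heap: [0-2 ALLOC][3-21 ALLOC][22-23 ALLOC][24-25 ALLOC][26-63 FREE]
malloc(35): first-fit scan over [0-2 ALLOC][3-21 ALLOC][22-23 ALLOC][24-25 ALLOC][26-63 FREE] -> 26

Answer: 26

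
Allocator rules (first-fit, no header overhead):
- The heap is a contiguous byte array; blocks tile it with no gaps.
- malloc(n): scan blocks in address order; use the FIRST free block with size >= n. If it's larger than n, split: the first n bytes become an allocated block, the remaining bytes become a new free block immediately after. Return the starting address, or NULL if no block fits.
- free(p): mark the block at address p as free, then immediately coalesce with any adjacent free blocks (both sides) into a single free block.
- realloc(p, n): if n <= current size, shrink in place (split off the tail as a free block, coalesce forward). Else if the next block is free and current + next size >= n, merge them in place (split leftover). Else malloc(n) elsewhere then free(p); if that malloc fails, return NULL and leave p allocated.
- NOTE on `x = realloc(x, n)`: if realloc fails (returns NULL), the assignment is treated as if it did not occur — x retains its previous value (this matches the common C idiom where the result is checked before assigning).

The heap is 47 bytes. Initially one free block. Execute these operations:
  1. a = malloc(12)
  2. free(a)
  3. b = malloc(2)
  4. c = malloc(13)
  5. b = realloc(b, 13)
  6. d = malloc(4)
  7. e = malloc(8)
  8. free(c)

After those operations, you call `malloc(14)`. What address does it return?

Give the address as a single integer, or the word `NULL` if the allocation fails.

Answer: 0

Derivation:
Op 1: a = malloc(12) -> a = 0; heap: [0-11 ALLOC][12-46 FREE]
Op 2: free(a) -> (freed a); heap: [0-46 FREE]
Op 3: b = malloc(2) -> b = 0; heap: [0-1 ALLOC][2-46 FREE]
Op 4: c = malloc(13) -> c = 2; heap: [0-1 ALLOC][2-14 ALLOC][15-46 FREE]
Op 5: b = realloc(b, 13) -> b = 15; heap: [0-1 FREE][2-14 ALLOC][15-27 ALLOC][28-46 FREE]
Op 6: d = malloc(4) -> d = 28; heap: [0-1 FREE][2-14 ALLOC][15-27 ALLOC][28-31 ALLOC][32-46 FREE]
Op 7: e = malloc(8) -> e = 32; heap: [0-1 FREE][2-14 ALLOC][15-27 ALLOC][28-31 ALLOC][32-39 ALLOC][40-46 FREE]
Op 8: free(c) -> (freed c); heap: [0-14 FREE][15-27 ALLOC][28-31 ALLOC][32-39 ALLOC][40-46 FREE]
malloc(14): first-fit scan over [0-14 FREE][15-27 ALLOC][28-31 ALLOC][32-39 ALLOC][40-46 FREE] -> 0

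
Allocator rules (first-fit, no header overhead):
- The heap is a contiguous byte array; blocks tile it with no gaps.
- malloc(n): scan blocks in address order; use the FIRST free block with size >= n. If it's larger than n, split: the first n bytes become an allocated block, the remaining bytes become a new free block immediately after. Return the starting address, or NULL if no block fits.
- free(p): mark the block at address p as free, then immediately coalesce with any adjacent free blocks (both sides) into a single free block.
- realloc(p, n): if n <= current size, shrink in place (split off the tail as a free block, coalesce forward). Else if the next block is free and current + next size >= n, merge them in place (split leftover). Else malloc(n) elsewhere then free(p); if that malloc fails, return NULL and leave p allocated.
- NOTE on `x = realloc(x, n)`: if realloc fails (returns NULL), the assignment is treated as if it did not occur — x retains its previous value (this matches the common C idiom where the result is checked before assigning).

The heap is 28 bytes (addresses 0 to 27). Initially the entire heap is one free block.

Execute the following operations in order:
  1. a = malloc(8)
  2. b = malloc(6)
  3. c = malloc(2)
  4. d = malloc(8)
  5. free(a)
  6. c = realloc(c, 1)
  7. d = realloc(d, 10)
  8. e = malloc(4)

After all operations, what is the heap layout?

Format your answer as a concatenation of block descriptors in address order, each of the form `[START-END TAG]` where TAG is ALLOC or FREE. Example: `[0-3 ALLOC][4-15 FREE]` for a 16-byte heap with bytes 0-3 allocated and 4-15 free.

Answer: [0-3 ALLOC][4-7 FREE][8-13 ALLOC][14-14 ALLOC][15-15 FREE][16-25 ALLOC][26-27 FREE]

Derivation:
Op 1: a = malloc(8) -> a = 0; heap: [0-7 ALLOC][8-27 FREE]
Op 2: b = malloc(6) -> b = 8; heap: [0-7 ALLOC][8-13 ALLOC][14-27 FREE]
Op 3: c = malloc(2) -> c = 14; heap: [0-7 ALLOC][8-13 ALLOC][14-15 ALLOC][16-27 FREE]
Op 4: d = malloc(8) -> d = 16; heap: [0-7 ALLOC][8-13 ALLOC][14-15 ALLOC][16-23 ALLOC][24-27 FREE]
Op 5: free(a) -> (freed a); heap: [0-7 FREE][8-13 ALLOC][14-15 ALLOC][16-23 ALLOC][24-27 FREE]
Op 6: c = realloc(c, 1) -> c = 14; heap: [0-7 FREE][8-13 ALLOC][14-14 ALLOC][15-15 FREE][16-23 ALLOC][24-27 FREE]
Op 7: d = realloc(d, 10) -> d = 16; heap: [0-7 FREE][8-13 ALLOC][14-14 ALLOC][15-15 FREE][16-25 ALLOC][26-27 FREE]
Op 8: e = malloc(4) -> e = 0; heap: [0-3 ALLOC][4-7 FREE][8-13 ALLOC][14-14 ALLOC][15-15 FREE][16-25 ALLOC][26-27 FREE]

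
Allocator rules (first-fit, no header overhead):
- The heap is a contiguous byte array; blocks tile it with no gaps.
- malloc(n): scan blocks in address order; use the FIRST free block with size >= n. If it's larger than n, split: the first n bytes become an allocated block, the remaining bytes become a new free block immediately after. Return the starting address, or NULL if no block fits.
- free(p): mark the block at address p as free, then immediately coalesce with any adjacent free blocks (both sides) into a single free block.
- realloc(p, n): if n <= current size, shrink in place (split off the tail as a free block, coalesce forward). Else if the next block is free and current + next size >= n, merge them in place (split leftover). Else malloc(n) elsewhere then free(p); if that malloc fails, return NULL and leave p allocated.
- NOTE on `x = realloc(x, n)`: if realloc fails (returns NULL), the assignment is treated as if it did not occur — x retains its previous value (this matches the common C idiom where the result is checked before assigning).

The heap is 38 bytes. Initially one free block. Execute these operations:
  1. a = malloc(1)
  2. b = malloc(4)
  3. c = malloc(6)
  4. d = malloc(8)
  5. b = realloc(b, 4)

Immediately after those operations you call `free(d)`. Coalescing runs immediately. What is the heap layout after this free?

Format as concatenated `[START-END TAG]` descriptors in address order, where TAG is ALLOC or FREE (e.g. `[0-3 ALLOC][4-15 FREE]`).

Op 1: a = malloc(1) -> a = 0; heap: [0-0 ALLOC][1-37 FREE]
Op 2: b = malloc(4) -> b = 1; heap: [0-0 ALLOC][1-4 ALLOC][5-37 FREE]
Op 3: c = malloc(6) -> c = 5; heap: [0-0 ALLOC][1-4 ALLOC][5-10 ALLOC][11-37 FREE]
Op 4: d = malloc(8) -> d = 11; heap: [0-0 ALLOC][1-4 ALLOC][5-10 ALLOC][11-18 ALLOC][19-37 FREE]
Op 5: b = realloc(b, 4) -> b = 1; heap: [0-0 ALLOC][1-4 ALLOC][5-10 ALLOC][11-18 ALLOC][19-37 FREE]
free(d): d = 11 -> block [11-18 ALLOC]; mark free, coalesce with adjacent free neighbors -> [0-0 ALLOC][1-4 ALLOC][5-10 ALLOC][11-37 FREE]

Answer: [0-0 ALLOC][1-4 ALLOC][5-10 ALLOC][11-37 FREE]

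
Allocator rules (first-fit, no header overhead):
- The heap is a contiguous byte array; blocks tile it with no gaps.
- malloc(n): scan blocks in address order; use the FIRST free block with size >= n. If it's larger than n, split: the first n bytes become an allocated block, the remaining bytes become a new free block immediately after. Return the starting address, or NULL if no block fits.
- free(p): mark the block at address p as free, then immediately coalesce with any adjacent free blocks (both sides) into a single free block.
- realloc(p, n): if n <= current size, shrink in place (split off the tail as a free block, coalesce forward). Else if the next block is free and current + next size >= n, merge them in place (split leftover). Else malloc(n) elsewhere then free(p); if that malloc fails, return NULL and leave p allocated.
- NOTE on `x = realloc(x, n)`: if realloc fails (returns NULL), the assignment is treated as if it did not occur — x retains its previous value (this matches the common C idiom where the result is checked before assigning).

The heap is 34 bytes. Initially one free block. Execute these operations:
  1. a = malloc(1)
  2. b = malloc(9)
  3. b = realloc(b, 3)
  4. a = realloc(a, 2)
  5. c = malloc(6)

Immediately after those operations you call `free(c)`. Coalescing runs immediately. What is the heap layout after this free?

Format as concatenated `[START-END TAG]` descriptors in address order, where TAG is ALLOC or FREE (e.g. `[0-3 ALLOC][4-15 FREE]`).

Op 1: a = malloc(1) -> a = 0; heap: [0-0 ALLOC][1-33 FREE]
Op 2: b = malloc(9) -> b = 1; heap: [0-0 ALLOC][1-9 ALLOC][10-33 FREE]
Op 3: b = realloc(b, 3) -> b = 1; heap: [0-0 ALLOC][1-3 ALLOC][4-33 FREE]
Op 4: a = realloc(a, 2) -> a = 4; heap: [0-0 FREE][1-3 ALLOC][4-5 ALLOC][6-33 FREE]
Op 5: c = malloc(6) -> c = 6; heap: [0-0 FREE][1-3 ALLOC][4-5 ALLOC][6-11 ALLOC][12-33 FREE]
free(c): c = 6 -> block [6-11 ALLOC]; mark free, coalesce with adjacent free neighbors -> [0-0 FREE][1-3 ALLOC][4-5 ALLOC][6-33 FREE]

Answer: [0-0 FREE][1-3 ALLOC][4-5 ALLOC][6-33 FREE]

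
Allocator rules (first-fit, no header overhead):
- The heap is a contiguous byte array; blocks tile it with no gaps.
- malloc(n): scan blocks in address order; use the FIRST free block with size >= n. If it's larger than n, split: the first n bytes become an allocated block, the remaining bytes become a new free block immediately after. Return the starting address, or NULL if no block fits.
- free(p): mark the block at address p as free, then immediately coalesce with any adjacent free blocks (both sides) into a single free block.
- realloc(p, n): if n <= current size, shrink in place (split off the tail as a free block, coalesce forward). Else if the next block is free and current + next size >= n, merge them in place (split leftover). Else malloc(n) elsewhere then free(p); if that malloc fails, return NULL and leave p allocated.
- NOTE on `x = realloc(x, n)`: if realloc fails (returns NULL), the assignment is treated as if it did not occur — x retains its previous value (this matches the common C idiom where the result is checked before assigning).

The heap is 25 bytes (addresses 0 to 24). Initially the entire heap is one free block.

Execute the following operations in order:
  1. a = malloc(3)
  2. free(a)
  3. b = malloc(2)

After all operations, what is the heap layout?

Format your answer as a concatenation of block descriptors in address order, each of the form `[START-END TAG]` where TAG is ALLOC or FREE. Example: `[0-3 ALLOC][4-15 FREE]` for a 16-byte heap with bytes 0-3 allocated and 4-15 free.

Op 1: a = malloc(3) -> a = 0; heap: [0-2 ALLOC][3-24 FREE]
Op 2: free(a) -> (freed a); heap: [0-24 FREE]
Op 3: b = malloc(2) -> b = 0; heap: [0-1 ALLOC][2-24 FREE]

Answer: [0-1 ALLOC][2-24 FREE]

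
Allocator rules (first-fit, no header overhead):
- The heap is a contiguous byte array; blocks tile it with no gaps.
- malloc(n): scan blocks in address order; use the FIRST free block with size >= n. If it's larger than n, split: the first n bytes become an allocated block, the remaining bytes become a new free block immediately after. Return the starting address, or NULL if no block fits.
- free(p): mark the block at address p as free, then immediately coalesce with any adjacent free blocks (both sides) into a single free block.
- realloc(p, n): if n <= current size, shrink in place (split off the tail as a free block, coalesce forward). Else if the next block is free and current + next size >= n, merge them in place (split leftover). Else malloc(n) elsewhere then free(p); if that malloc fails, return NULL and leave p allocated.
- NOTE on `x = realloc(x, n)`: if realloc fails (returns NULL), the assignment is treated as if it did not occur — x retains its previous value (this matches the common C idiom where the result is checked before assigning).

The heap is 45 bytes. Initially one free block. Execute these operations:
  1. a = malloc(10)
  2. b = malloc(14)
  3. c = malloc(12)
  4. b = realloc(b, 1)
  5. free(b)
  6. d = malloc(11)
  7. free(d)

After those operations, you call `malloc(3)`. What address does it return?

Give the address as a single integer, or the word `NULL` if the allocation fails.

Answer: 10

Derivation:
Op 1: a = malloc(10) -> a = 0; heap: [0-9 ALLOC][10-44 FREE]
Op 2: b = malloc(14) -> b = 10; heap: [0-9 ALLOC][10-23 ALLOC][24-44 FREE]
Op 3: c = malloc(12) -> c = 24; heap: [0-9 ALLOC][10-23 ALLOC][24-35 ALLOC][36-44 FREE]
Op 4: b = realloc(b, 1) -> b = 10; heap: [0-9 ALLOC][10-10 ALLOC][11-23 FREE][24-35 ALLOC][36-44 FREE]
Op 5: free(b) -> (freed b); heap: [0-9 ALLOC][10-23 FREE][24-35 ALLOC][36-44 FREE]
Op 6: d = malloc(11) -> d = 10; heap: [0-9 ALLOC][10-20 ALLOC][21-23 FREE][24-35 ALLOC][36-44 FREE]
Op 7: free(d) -> (freed d); heap: [0-9 ALLOC][10-23 FREE][24-35 ALLOC][36-44 FREE]
malloc(3): first-fit scan over [0-9 ALLOC][10-23 FREE][24-35 ALLOC][36-44 FREE] -> 10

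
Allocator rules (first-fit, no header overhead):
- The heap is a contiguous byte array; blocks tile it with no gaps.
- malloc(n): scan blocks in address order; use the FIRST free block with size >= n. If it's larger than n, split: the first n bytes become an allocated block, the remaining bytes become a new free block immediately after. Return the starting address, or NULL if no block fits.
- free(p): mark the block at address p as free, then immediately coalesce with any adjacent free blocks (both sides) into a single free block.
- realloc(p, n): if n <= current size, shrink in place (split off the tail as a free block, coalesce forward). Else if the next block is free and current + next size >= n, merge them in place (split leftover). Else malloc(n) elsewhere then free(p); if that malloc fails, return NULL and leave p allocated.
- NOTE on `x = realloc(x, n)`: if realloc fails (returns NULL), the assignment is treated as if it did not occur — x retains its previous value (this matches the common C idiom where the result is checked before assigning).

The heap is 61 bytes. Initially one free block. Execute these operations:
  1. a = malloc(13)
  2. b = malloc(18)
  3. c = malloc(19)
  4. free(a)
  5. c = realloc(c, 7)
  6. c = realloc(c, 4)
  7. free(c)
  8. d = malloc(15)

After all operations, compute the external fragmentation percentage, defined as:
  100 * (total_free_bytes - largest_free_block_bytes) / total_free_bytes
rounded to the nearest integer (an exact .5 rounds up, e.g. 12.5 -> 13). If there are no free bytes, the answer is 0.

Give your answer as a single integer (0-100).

Answer: 46

Derivation:
Op 1: a = malloc(13) -> a = 0; heap: [0-12 ALLOC][13-60 FREE]
Op 2: b = malloc(18) -> b = 13; heap: [0-12 ALLOC][13-30 ALLOC][31-60 FREE]
Op 3: c = malloc(19) -> c = 31; heap: [0-12 ALLOC][13-30 ALLOC][31-49 ALLOC][50-60 FREE]
Op 4: free(a) -> (freed a); heap: [0-12 FREE][13-30 ALLOC][31-49 ALLOC][50-60 FREE]
Op 5: c = realloc(c, 7) -> c = 31; heap: [0-12 FREE][13-30 ALLOC][31-37 ALLOC][38-60 FREE]
Op 6: c = realloc(c, 4) -> c = 31; heap: [0-12 FREE][13-30 ALLOC][31-34 ALLOC][35-60 FREE]
Op 7: free(c) -> (freed c); heap: [0-12 FREE][13-30 ALLOC][31-60 FREE]
Op 8: d = malloc(15) -> d = 31; heap: [0-12 FREE][13-30 ALLOC][31-45 ALLOC][46-60 FREE]
Free blocks: [13 15] total_free=28 largest=15 -> 100*(28-15)/28 = 1300/28 ≈ 46.429 -> rounds to 46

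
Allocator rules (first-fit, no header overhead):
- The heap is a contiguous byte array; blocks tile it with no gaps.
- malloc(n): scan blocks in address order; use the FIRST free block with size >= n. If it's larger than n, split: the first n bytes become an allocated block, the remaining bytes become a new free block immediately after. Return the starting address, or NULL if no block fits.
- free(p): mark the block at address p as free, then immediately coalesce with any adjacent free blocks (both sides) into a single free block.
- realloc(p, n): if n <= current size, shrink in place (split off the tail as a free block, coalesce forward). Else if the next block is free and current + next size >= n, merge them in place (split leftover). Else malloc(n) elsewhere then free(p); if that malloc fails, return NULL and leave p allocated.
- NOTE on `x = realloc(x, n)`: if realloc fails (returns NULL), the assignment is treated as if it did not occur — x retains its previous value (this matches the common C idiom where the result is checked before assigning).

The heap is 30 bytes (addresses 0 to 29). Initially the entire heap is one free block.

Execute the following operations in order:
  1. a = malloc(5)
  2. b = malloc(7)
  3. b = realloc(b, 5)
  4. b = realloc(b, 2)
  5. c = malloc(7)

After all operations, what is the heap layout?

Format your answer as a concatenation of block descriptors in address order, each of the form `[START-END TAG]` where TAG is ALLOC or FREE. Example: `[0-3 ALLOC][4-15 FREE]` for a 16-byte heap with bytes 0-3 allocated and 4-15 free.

Answer: [0-4 ALLOC][5-6 ALLOC][7-13 ALLOC][14-29 FREE]

Derivation:
Op 1: a = malloc(5) -> a = 0; heap: [0-4 ALLOC][5-29 FREE]
Op 2: b = malloc(7) -> b = 5; heap: [0-4 ALLOC][5-11 ALLOC][12-29 FREE]
Op 3: b = realloc(b, 5) -> b = 5; heap: [0-4 ALLOC][5-9 ALLOC][10-29 FREE]
Op 4: b = realloc(b, 2) -> b = 5; heap: [0-4 ALLOC][5-6 ALLOC][7-29 FREE]
Op 5: c = malloc(7) -> c = 7; heap: [0-4 ALLOC][5-6 ALLOC][7-13 ALLOC][14-29 FREE]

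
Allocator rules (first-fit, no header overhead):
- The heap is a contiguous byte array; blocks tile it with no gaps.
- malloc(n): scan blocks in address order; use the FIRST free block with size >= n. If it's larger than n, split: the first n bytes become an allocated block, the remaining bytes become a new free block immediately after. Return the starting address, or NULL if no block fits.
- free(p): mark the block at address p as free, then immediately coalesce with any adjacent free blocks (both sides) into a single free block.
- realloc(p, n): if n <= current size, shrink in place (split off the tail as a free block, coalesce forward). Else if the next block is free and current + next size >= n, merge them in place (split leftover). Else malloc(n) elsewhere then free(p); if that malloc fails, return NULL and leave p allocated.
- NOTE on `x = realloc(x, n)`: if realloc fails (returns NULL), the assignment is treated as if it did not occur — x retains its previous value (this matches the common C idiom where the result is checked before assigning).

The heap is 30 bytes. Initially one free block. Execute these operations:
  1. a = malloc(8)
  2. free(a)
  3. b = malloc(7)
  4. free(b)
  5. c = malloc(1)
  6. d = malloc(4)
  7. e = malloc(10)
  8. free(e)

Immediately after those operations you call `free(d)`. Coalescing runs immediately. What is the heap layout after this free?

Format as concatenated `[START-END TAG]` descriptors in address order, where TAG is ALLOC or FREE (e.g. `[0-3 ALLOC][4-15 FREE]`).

Op 1: a = malloc(8) -> a = 0; heap: [0-7 ALLOC][8-29 FREE]
Op 2: free(a) -> (freed a); heap: [0-29 FREE]
Op 3: b = malloc(7) -> b = 0; heap: [0-6 ALLOC][7-29 FREE]
Op 4: free(b) -> (freed b); heap: [0-29 FREE]
Op 5: c = malloc(1) -> c = 0; heap: [0-0 ALLOC][1-29 FREE]
Op 6: d = malloc(4) -> d = 1; heap: [0-0 ALLOC][1-4 ALLOC][5-29 FREE]
Op 7: e = malloc(10) -> e = 5; heap: [0-0 ALLOC][1-4 ALLOC][5-14 ALLOC][15-29 FREE]
Op 8: free(e) -> (freed e); heap: [0-0 ALLOC][1-4 ALLOC][5-29 FREE]
free(d): d = 1 -> block [1-4 ALLOC]; mark free, coalesce with adjacent free neighbors -> [0-0 ALLOC][1-29 FREE]

Answer: [0-0 ALLOC][1-29 FREE]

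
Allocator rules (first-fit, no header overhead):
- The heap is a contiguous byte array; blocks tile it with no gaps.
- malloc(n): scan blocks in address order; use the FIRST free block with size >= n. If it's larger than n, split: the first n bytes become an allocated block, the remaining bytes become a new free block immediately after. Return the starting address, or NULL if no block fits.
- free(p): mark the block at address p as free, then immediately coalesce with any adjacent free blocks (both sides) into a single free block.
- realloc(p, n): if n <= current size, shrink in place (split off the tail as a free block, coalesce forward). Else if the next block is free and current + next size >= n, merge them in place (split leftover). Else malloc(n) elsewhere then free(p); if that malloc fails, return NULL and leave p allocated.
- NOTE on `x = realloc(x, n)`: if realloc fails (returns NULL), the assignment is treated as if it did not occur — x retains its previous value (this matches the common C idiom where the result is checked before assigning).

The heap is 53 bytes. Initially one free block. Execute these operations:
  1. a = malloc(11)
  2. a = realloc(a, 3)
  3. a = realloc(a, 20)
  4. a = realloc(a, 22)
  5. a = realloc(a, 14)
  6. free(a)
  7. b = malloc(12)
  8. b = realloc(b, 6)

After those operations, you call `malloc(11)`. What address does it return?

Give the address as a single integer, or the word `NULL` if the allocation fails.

Answer: 6

Derivation:
Op 1: a = malloc(11) -> a = 0; heap: [0-10 ALLOC][11-52 FREE]
Op 2: a = realloc(a, 3) -> a = 0; heap: [0-2 ALLOC][3-52 FREE]
Op 3: a = realloc(a, 20) -> a = 0; heap: [0-19 ALLOC][20-52 FREE]
Op 4: a = realloc(a, 22) -> a = 0; heap: [0-21 ALLOC][22-52 FREE]
Op 5: a = realloc(a, 14) -> a = 0; heap: [0-13 ALLOC][14-52 FREE]
Op 6: free(a) -> (freed a); heap: [0-52 FREE]
Op 7: b = malloc(12) -> b = 0; heap: [0-11 ALLOC][12-52 FREE]
Op 8: b = realloc(b, 6) -> b = 0; heap: [0-5 ALLOC][6-52 FREE]
malloc(11): first-fit scan over [0-5 ALLOC][6-52 FREE] -> 6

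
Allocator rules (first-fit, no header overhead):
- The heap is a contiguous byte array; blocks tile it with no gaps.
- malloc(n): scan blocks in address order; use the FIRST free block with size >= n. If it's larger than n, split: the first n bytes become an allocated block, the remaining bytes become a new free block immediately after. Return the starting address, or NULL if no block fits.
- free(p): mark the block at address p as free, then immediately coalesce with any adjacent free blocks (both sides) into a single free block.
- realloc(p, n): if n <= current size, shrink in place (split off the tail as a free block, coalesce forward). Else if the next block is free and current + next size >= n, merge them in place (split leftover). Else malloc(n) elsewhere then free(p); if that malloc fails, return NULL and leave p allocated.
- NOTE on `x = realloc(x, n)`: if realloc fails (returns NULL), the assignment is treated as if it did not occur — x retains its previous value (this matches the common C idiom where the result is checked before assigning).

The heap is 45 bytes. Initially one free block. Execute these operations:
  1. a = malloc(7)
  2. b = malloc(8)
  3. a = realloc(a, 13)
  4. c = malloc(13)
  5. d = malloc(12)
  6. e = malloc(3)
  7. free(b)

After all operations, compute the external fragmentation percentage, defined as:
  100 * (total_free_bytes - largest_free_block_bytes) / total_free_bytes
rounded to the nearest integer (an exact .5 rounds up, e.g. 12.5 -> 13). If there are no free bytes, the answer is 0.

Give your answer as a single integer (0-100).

Op 1: a = malloc(7) -> a = 0; heap: [0-6 ALLOC][7-44 FREE]
Op 2: b = malloc(8) -> b = 7; heap: [0-6 ALLOC][7-14 ALLOC][15-44 FREE]
Op 3: a = realloc(a, 13) -> a = 15; heap: [0-6 FREE][7-14 ALLOC][15-27 ALLOC][28-44 FREE]
Op 4: c = malloc(13) -> c = 28; heap: [0-6 FREE][7-14 ALLOC][15-27 ALLOC][28-40 ALLOC][41-44 FREE]
Op 5: d = malloc(12) -> d = NULL; heap: [0-6 FREE][7-14 ALLOC][15-27 ALLOC][28-40 ALLOC][41-44 FREE]
Op 6: e = malloc(3) -> e = 0; heap: [0-2 ALLOC][3-6 FREE][7-14 ALLOC][15-27 ALLOC][28-40 ALLOC][41-44 FREE]
Op 7: free(b) -> (freed b); heap: [0-2 ALLOC][3-14 FREE][15-27 ALLOC][28-40 ALLOC][41-44 FREE]
Free blocks: [12 4] total_free=16 largest=12 -> 100*(16-12)/16 = 400/16 = 25

Answer: 25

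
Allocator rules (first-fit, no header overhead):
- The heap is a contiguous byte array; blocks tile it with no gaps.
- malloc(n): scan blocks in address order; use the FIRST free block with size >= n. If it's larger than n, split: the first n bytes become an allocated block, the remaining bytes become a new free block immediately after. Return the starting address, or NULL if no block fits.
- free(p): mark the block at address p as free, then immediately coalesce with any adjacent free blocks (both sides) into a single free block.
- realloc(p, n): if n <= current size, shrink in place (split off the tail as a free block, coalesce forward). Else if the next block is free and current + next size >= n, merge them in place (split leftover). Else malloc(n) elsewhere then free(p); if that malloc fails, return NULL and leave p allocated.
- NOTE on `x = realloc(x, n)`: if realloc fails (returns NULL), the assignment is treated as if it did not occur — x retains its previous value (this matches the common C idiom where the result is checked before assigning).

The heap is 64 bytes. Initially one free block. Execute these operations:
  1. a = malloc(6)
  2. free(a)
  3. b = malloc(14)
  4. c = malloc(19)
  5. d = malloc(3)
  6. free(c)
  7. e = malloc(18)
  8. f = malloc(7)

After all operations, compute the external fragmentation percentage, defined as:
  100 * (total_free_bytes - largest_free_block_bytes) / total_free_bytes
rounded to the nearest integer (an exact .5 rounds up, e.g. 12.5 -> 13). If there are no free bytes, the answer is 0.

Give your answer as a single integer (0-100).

Op 1: a = malloc(6) -> a = 0; heap: [0-5 ALLOC][6-63 FREE]
Op 2: free(a) -> (freed a); heap: [0-63 FREE]
Op 3: b = malloc(14) -> b = 0; heap: [0-13 ALLOC][14-63 FREE]
Op 4: c = malloc(19) -> c = 14; heap: [0-13 ALLOC][14-32 ALLOC][33-63 FREE]
Op 5: d = malloc(3) -> d = 33; heap: [0-13 ALLOC][14-32 ALLOC][33-35 ALLOC][36-63 FREE]
Op 6: free(c) -> (freed c); heap: [0-13 ALLOC][14-32 FREE][33-35 ALLOC][36-63 FREE]
Op 7: e = malloc(18) -> e = 14; heap: [0-13 ALLOC][14-31 ALLOC][32-32 FREE][33-35 ALLOC][36-63 FREE]
Op 8: f = malloc(7) -> f = 36; heap: [0-13 ALLOC][14-31 ALLOC][32-32 FREE][33-35 ALLOC][36-42 ALLOC][43-63 FREE]
Free blocks: [1 21] total_free=22 largest=21 -> 100*(22-21)/22 = 100/22 ≈ 4.545 -> rounds to 5

Answer: 5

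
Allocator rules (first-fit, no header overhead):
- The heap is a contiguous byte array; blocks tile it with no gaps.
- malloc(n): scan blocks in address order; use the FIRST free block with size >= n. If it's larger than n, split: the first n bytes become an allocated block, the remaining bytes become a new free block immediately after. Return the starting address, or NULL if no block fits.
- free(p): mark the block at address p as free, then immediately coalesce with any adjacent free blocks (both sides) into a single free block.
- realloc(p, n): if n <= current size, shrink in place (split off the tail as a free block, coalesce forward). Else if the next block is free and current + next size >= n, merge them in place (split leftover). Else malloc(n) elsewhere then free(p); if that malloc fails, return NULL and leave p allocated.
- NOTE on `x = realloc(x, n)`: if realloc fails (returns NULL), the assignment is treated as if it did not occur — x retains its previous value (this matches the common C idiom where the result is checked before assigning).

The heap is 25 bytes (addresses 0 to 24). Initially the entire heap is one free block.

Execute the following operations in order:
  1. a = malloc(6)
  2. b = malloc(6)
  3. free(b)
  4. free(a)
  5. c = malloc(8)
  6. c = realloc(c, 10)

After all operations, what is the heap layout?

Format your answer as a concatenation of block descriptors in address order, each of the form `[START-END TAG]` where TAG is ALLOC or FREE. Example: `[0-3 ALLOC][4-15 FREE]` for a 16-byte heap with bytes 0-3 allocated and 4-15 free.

Answer: [0-9 ALLOC][10-24 FREE]

Derivation:
Op 1: a = malloc(6) -> a = 0; heap: [0-5 ALLOC][6-24 FREE]
Op 2: b = malloc(6) -> b = 6; heap: [0-5 ALLOC][6-11 ALLOC][12-24 FREE]
Op 3: free(b) -> (freed b); heap: [0-5 ALLOC][6-24 FREE]
Op 4: free(a) -> (freed a); heap: [0-24 FREE]
Op 5: c = malloc(8) -> c = 0; heap: [0-7 ALLOC][8-24 FREE]
Op 6: c = realloc(c, 10) -> c = 0; heap: [0-9 ALLOC][10-24 FREE]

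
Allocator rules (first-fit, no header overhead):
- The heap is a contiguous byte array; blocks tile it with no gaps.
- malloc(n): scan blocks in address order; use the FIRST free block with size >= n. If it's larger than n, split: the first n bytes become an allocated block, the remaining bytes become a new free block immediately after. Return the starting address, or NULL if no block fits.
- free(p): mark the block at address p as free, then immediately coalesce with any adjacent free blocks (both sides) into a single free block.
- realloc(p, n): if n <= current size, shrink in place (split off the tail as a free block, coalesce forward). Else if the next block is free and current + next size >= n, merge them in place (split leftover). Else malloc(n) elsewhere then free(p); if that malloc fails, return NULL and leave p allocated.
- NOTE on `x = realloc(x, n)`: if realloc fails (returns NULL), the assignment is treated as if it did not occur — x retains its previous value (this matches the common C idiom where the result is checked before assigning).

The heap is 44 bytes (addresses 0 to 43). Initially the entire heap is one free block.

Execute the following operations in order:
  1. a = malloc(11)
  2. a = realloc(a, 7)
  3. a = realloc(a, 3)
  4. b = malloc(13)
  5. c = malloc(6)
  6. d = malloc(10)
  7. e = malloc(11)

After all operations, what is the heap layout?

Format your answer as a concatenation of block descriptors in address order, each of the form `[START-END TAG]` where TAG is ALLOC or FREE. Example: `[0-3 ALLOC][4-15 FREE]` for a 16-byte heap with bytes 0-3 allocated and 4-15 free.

Answer: [0-2 ALLOC][3-15 ALLOC][16-21 ALLOC][22-31 ALLOC][32-42 ALLOC][43-43 FREE]

Derivation:
Op 1: a = malloc(11) -> a = 0; heap: [0-10 ALLOC][11-43 FREE]
Op 2: a = realloc(a, 7) -> a = 0; heap: [0-6 ALLOC][7-43 FREE]
Op 3: a = realloc(a, 3) -> a = 0; heap: [0-2 ALLOC][3-43 FREE]
Op 4: b = malloc(13) -> b = 3; heap: [0-2 ALLOC][3-15 ALLOC][16-43 FREE]
Op 5: c = malloc(6) -> c = 16; heap: [0-2 ALLOC][3-15 ALLOC][16-21 ALLOC][22-43 FREE]
Op 6: d = malloc(10) -> d = 22; heap: [0-2 ALLOC][3-15 ALLOC][16-21 ALLOC][22-31 ALLOC][32-43 FREE]
Op 7: e = malloc(11) -> e = 32; heap: [0-2 ALLOC][3-15 ALLOC][16-21 ALLOC][22-31 ALLOC][32-42 ALLOC][43-43 FREE]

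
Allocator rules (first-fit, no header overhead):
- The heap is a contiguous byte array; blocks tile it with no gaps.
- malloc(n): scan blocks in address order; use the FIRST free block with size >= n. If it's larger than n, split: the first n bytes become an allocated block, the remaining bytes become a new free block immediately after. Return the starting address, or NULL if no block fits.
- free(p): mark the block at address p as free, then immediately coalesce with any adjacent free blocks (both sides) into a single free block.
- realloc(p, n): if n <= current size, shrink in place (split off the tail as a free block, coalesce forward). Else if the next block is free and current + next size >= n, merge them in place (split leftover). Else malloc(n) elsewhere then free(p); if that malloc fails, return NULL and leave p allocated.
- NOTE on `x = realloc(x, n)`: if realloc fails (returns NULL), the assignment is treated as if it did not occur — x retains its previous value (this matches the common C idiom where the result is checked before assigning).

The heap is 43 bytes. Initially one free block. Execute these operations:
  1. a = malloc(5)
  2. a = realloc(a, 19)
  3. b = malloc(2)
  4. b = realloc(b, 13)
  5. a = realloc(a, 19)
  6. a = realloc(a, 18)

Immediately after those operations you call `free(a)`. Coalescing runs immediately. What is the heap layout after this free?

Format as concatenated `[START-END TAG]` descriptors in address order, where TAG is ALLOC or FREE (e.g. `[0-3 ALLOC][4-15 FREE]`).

Op 1: a = malloc(5) -> a = 0; heap: [0-4 ALLOC][5-42 FREE]
Op 2: a = realloc(a, 19) -> a = 0; heap: [0-18 ALLOC][19-42 FREE]
Op 3: b = malloc(2) -> b = 19; heap: [0-18 ALLOC][19-20 ALLOC][21-42 FREE]
Op 4: b = realloc(b, 13) -> b = 19; heap: [0-18 ALLOC][19-31 ALLOC][32-42 FREE]
Op 5: a = realloc(a, 19) -> a = 0; heap: [0-18 ALLOC][19-31 ALLOC][32-42 FREE]
Op 6: a = realloc(a, 18) -> a = 0; heap: [0-17 ALLOC][18-18 FREE][19-31 ALLOC][32-42 FREE]
free(a): a = 0 -> block [0-17 ALLOC]; mark free, coalesce with adjacent free neighbors -> [0-18 FREE][19-31 ALLOC][32-42 FREE]

Answer: [0-18 FREE][19-31 ALLOC][32-42 FREE]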